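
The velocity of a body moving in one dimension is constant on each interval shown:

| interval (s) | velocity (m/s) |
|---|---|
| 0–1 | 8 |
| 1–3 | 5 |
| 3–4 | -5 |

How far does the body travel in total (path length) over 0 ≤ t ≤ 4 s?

Total distance travelled is ∫|v| dt — sum the magnitudes of each area piece.
0–1 s: |8| × 1 = 8 m
1–3 s: |5| × 2 = 10 m
3–4 s: |-5| × 1 = 5 m
Total distance = 23 m

23 m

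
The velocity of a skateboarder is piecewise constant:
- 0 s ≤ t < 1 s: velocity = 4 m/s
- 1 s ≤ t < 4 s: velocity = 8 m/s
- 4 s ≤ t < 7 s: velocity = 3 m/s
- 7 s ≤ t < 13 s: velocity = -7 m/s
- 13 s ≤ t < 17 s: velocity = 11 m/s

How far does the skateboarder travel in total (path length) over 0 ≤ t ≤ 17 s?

123 m

Total distance travelled is ∫|v| dt — sum the magnitudes of each area piece.
0–1 s: |4| × 1 = 4 m
1–4 s: |8| × 3 = 24 m
4–7 s: |3| × 3 = 9 m
7–13 s: |-7| × 6 = 42 m
13–17 s: |11| × 4 = 44 m
Total distance = 123 m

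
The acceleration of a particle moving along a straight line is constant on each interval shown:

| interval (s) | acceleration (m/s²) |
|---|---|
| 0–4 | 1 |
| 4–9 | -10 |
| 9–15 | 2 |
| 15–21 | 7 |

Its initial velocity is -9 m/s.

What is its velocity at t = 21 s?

Δv equals the area under the a-t graph; then v = v₀ + Δv.
0–4 s: 1 × 4 = 4 m/s
4–9 s: -10 × 5 = -50 m/s
9–15 s: 2 × 6 = 12 m/s
15–21 s: 7 × 6 = 42 m/s
Δv = 8 m/s, so v(21) = -9 + (8) = -1 m/s.

-1 m/s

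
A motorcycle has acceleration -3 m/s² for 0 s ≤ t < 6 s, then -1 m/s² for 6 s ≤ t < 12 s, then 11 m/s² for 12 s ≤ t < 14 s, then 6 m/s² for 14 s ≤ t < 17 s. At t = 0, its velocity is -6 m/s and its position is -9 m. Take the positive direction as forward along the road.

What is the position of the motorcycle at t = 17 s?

-296 m

On each constant-a segment, Δv = aΔt and Δx = v₀Δt + ½aΔt²; chain segment to segment.
0–6 s: v starts -6 m/s; Δx = -6·6 + ½·-3·6² = -90 m; v ends -24 m/s.
6–12 s: v starts -24 m/s; Δx = -24·6 + ½·-1·6² = -162 m; v ends -30 m/s.
12–14 s: v starts -30 m/s; Δx = -30·2 + ½·11·2² = -38 m; v ends -8 m/s.
14–17 s: v starts -8 m/s; Δx = -8·3 + ½·6·3² = 3 m; v ends 10 m/s.
x(17) = -9 + Σ Δx = -296 m.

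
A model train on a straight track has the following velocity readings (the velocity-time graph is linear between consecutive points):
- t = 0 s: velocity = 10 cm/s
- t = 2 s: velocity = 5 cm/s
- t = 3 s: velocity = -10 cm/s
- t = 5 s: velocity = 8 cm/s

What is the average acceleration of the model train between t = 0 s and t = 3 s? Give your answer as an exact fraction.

-20/3 cm/s²

Average acceleration = Δv/Δt = (-10 − 10)/(3 − 0) = -20/3 cm/s².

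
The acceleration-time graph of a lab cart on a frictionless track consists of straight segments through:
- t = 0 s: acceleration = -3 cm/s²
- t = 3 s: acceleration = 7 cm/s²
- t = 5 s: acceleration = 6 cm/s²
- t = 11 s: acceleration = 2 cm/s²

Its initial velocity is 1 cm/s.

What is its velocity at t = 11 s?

Δv equals the area under the a-t graph; then v = v₀ + Δv.
0–3 s: ½(-3 + 7)(3) = 6 cm/s
3–5 s: ½(7 + 6)(2) = 13 cm/s
5–11 s: ½(6 + 2)(6) = 24 cm/s
Δv = 43 cm/s, so v(11) = 1 + (43) = 44 cm/s.

44 cm/s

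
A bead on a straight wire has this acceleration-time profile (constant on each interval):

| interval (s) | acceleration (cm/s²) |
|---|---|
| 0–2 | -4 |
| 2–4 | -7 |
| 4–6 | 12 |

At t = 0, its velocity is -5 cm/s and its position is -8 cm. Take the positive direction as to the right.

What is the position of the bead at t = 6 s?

-96 cm

On each constant-a segment, Δv = aΔt and Δx = v₀Δt + ½aΔt²; chain segment to segment.
0–2 s: v starts -5 cm/s; Δx = -5·2 + ½·-4·2² = -18 cm; v ends -13 cm/s.
2–4 s: v starts -13 cm/s; Δx = -13·2 + ½·-7·2² = -40 cm; v ends -27 cm/s.
4–6 s: v starts -27 cm/s; Δx = -27·2 + ½·12·2² = -30 cm; v ends -3 cm/s.
x(6) = -8 + Σ Δx = -96 cm.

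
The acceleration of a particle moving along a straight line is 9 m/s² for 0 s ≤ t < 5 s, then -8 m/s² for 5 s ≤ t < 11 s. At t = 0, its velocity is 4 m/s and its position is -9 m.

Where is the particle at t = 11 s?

273.5 m

On each constant-a segment, Δv = aΔt and Δx = v₀Δt + ½aΔt²; chain segment to segment.
0–5 s: v starts 4 m/s; Δx = 4·5 + ½·9·5² = 132.5 m; v ends 49 m/s.
5–11 s: v starts 49 m/s; Δx = 49·6 + ½·-8·6² = 150 m; v ends 1 m/s.
x(11) = -9 + Σ Δx = 273.5 m.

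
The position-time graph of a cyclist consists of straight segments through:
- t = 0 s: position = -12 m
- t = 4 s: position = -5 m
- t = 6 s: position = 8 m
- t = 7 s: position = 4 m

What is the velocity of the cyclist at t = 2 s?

1.75 m/s

Velocity is the slope of the x-t graph on 0–4 s: (-5 − -12)/(4 − 0) = 1.75 m/s.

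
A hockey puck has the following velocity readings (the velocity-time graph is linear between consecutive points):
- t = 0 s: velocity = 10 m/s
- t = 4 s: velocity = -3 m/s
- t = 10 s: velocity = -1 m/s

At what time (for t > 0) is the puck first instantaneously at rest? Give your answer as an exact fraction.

v changes sign on 0–4 s (from 10 to -3); the graph is linear there, so v = 0 at t = 0 + (-10)·(4 − 0)/(-3 − 10) = 40/13 s.

t = 40/13 s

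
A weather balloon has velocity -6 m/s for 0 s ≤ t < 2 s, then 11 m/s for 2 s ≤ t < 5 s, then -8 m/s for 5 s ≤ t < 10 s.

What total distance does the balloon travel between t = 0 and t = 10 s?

Total distance travelled is ∫|v| dt — sum the magnitudes of each area piece.
0–2 s: |-6| × 2 = 12 m
2–5 s: |11| × 3 = 33 m
5–10 s: |-8| × 5 = 40 m
Total distance = 85 m

85 m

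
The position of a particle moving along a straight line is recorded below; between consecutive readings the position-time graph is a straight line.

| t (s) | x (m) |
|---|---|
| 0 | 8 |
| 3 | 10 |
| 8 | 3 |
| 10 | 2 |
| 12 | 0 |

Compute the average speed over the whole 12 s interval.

Average speed = (total path length)/(elapsed time); on a piecewise-linear x-t graph the path length is Σ|Δx|.
0–3 s: |Δx| = |10 − 8| = 2 m
3–8 s: |Δx| = |3 − 10| = 7 m
8–10 s: |Δx| = |2 − 3| = 1 m
10–12 s: |Δx| = |0 − 2| = 2 m
Total path = 12 m; average speed = 12/12 = 1 m/s.

1 m/s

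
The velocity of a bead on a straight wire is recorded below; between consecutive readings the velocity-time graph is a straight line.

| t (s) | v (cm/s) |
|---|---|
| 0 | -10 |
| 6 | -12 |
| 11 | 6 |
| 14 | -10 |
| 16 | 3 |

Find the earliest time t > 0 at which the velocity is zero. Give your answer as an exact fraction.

v changes sign on 6–11 s (from -12 to 6); the graph is linear there, so v = 0 at t = 6 + (12)·(11 − 6)/(6 − -12) = 28/3 s.

t = 28/3 s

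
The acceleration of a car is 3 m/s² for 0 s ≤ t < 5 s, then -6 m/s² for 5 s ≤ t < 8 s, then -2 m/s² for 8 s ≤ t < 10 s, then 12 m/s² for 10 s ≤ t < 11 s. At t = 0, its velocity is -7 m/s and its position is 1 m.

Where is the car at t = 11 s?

-31.5 m

On each constant-a segment, Δv = aΔt and Δx = v₀Δt + ½aΔt²; chain segment to segment.
0–5 s: v starts -7 m/s; Δx = -7·5 + ½·3·5² = 2.5 m; v ends 8 m/s.
5–8 s: v starts 8 m/s; Δx = 8·3 + ½·-6·3² = -3 m; v ends -10 m/s.
8–10 s: v starts -10 m/s; Δx = -10·2 + ½·-2·2² = -24 m; v ends -14 m/s.
10–11 s: v starts -14 m/s; Δx = -14·1 + ½·12·1² = -8 m; v ends -2 m/s.
x(11) = 1 + Σ Δx = -31.5 m.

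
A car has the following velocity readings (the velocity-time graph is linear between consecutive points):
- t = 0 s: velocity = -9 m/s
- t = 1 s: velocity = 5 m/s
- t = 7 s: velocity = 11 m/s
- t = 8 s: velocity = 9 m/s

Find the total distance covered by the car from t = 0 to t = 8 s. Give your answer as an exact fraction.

Total distance travelled is ∫|v| dt — sum the magnitudes of each area piece.
0–1 s: v = 0 at t = 9/14 s; triangle areas 81/28 + 25/28 = 53/14 m
1–7 s: |½(5 + 11)(6)| = 48 m
7–8 s: |½(11 + 9)(1)| = 10 m
Total distance = 865/14 m

865/14 m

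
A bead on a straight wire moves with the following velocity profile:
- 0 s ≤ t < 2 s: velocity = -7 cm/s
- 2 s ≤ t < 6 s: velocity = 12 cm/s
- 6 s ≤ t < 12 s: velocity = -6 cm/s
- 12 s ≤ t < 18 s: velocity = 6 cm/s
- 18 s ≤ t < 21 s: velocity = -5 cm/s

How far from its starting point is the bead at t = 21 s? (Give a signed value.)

Net displacement equals the area under the velocity-time graph (areas below the axis count negative).
0–2 s: -7 × 2 = -14 cm
2–6 s: 12 × 4 = 48 cm
6–12 s: -6 × 6 = -36 cm
12–18 s: 6 × 6 = 36 cm
18–21 s: -5 × 3 = -15 cm
Net displacement = 19 cm

19 cm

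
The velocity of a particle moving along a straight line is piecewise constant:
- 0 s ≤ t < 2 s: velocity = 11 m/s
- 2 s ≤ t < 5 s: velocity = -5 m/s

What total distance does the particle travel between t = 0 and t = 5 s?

Total distance travelled is ∫|v| dt — sum the magnitudes of each area piece.
0–2 s: |11| × 2 = 22 m
2–5 s: |-5| × 3 = 15 m
Total distance = 37 m

37 m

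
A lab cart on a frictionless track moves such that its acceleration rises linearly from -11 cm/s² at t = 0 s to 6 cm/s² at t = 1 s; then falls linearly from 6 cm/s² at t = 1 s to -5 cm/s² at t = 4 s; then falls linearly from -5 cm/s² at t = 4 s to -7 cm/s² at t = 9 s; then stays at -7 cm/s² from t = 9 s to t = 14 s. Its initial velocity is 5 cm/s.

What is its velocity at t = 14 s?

Δv equals the area under the a-t graph; then v = v₀ + Δv.
0–1 s: ½(-11 + 6)(1) = -2.5 cm/s
1–4 s: ½(6 + -5)(3) = 1.5 cm/s
4–9 s: ½(-5 + -7)(5) = -30 cm/s
9–14 s: -7 × 5 = -35 cm/s
Δv = -66 cm/s, so v(14) = 5 + (-66) = -61 cm/s.

-61 cm/s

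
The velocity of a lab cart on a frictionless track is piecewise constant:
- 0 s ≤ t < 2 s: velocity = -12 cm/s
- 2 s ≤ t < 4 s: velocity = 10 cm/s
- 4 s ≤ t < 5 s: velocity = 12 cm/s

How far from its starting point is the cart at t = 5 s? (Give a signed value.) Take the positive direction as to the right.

8 cm

Net displacement equals the area under the velocity-time graph (areas below the axis count negative).
0–2 s: -12 × 2 = -24 cm
2–4 s: 10 × 2 = 20 cm
4–5 s: 12 × 1 = 12 cm
Net displacement = 8 cm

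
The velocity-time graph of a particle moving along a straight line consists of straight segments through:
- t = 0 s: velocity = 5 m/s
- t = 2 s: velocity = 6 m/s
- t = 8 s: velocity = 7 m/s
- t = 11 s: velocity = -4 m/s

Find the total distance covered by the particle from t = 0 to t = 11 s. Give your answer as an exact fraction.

1295/22 m

Distance (not displacement) is the total path length: add the absolute areas under v-t.
0–2 s: |½(5 + 6)(2)| = 11 m
2–8 s: |½(6 + 7)(6)| = 39 m
8–11 s: v = 0 at t = 109/11 s; triangle areas 147/22 + 24/11 = 195/22 m
Total distance = 1295/22 m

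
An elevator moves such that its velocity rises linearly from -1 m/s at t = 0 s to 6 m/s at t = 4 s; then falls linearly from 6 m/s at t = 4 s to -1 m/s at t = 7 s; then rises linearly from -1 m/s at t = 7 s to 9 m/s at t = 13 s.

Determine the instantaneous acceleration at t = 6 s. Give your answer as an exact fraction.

-7/3 m/s²

Acceleration is the slope of the v-t graph on 4–7 s: (-1 − 6)/(7 − 4) = -7/3 m/s².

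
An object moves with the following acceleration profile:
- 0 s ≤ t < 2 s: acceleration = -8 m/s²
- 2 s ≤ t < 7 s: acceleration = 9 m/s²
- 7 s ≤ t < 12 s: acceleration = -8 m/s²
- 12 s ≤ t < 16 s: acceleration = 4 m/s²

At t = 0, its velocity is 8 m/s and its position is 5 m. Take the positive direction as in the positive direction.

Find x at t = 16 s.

182.5 m

On each constant-a segment, Δv = aΔt and Δx = v₀Δt + ½aΔt²; chain segment to segment.
0–2 s: v starts 8 m/s; Δx = 8·2 + ½·-8·2² = 0 m; v ends -8 m/s.
2–7 s: v starts -8 m/s; Δx = -8·5 + ½·9·5² = 72.5 m; v ends 37 m/s.
7–12 s: v starts 37 m/s; Δx = 37·5 + ½·-8·5² = 85 m; v ends -3 m/s.
12–16 s: v starts -3 m/s; Δx = -3·4 + ½·4·4² = 20 m; v ends 13 m/s.
x(16) = 5 + Σ Δx = 182.5 m.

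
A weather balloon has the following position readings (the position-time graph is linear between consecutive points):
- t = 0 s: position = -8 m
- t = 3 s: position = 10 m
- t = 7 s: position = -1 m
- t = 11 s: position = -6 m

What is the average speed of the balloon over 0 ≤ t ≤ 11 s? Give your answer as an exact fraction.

Average speed = (total path length)/(elapsed time); on a piecewise-linear x-t graph the path length is Σ|Δx|.
0–3 s: |Δx| = |10 − -8| = 18 m
3–7 s: |Δx| = |-1 − 10| = 11 m
7–11 s: |Δx| = |-6 − -1| = 5 m
Total path = 34 m; average speed = 34/11 = 34/11 m/s.

34/11 m/s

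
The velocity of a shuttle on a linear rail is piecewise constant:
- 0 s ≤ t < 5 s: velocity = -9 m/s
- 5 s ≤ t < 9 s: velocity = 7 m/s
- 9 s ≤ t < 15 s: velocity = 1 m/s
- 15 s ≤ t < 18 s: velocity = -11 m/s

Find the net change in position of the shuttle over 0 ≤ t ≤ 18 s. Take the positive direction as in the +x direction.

Net displacement equals the area under the velocity-time graph (areas below the axis count negative).
0–5 s: -9 × 5 = -45 m
5–9 s: 7 × 4 = 28 m
9–15 s: 1 × 6 = 6 m
15–18 s: -11 × 3 = -33 m
Net displacement = -44 m

-44 m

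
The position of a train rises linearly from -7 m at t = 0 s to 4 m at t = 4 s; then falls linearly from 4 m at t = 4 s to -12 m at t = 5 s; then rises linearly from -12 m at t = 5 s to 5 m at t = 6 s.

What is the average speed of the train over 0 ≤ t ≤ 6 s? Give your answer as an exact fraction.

22/3 m/s

Average speed = (total path length)/(elapsed time); on a piecewise-linear x-t graph the path length is Σ|Δx|.
0–4 s: |Δx| = |4 − -7| = 11 m
4–5 s: |Δx| = |-12 − 4| = 16 m
5–6 s: |Δx| = |5 − -12| = 17 m
Total path = 44 m; average speed = 44/6 = 22/3 m/s.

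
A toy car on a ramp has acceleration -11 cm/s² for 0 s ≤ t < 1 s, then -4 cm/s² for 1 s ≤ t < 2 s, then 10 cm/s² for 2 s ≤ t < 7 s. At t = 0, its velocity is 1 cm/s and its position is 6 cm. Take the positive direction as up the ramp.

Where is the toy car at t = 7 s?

44.5 cm

On each constant-a segment, Δv = aΔt and Δx = v₀Δt + ½aΔt²; chain segment to segment.
0–1 s: v starts 1 cm/s; Δx = 1·1 + ½·-11·1² = -4.5 cm; v ends -10 cm/s.
1–2 s: v starts -10 cm/s; Δx = -10·1 + ½·-4·1² = -12 cm; v ends -14 cm/s.
2–7 s: v starts -14 cm/s; Δx = -14·5 + ½·10·5² = 55 cm; v ends 36 cm/s.
x(7) = 6 + Σ Δx = 44.5 cm.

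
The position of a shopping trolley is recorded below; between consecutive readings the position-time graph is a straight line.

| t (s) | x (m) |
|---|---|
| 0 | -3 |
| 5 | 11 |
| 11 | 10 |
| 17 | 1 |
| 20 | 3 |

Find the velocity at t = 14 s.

Velocity is the slope of the x-t graph on 11–17 s: (1 − 10)/(17 − 11) = -1.5 m/s.

-1.5 m/s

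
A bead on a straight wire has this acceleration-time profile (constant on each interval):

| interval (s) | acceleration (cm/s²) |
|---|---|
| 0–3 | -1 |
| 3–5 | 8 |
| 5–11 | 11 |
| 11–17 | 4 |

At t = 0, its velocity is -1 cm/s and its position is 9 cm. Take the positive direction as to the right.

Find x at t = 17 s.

On each constant-a segment, Δv = aΔt and Δx = v₀Δt + ½aΔt²; chain segment to segment.
0–3 s: v starts -1 cm/s; Δx = -1·3 + ½·-1·3² = -7.5 cm; v ends -4 cm/s.
3–5 s: v starts -4 cm/s; Δx = -4·2 + ½·8·2² = 8 cm; v ends 12 cm/s.
5–11 s: v starts 12 cm/s; Δx = 12·6 + ½·11·6² = 270 cm; v ends 78 cm/s.
11–17 s: v starts 78 cm/s; Δx = 78·6 + ½·4·6² = 540 cm; v ends 102 cm/s.
x(17) = 9 + Σ Δx = 819.5 cm.

819.5 cm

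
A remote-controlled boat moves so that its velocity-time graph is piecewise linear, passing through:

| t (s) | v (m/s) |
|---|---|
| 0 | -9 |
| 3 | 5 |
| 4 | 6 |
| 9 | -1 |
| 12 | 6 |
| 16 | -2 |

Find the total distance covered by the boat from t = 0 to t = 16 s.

Distance (not displacement) is the total path length: add the absolute areas under v-t.
0–3 s: v = 0 at t = 27/14 s; triangle areas 243/28 + 75/28 = 159/14 m
3–4 s: |½(5 + 6)(1)| = 5.5 m
4–9 s: v = 0 at t = 58/7 s; triangle areas 90/7 + 5/14 = 185/14 m
9–12 s: v = 0 at t = 66/7 s; triangle areas 3/14 + 54/7 = 111/14 m
12–16 s: v = 0 at t = 15 s; triangle areas 9 + 1 = 10 m
Total distance = 48 m

48 m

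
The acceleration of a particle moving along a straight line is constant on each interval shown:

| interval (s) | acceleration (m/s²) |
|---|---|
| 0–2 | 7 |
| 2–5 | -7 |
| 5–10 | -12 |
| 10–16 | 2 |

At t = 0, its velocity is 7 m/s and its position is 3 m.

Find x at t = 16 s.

On each constant-a segment, Δv = aΔt and Δx = v₀Δt + ½aΔt²; chain segment to segment.
0–2 s: v starts 7 m/s; Δx = 7·2 + ½·7·2² = 28 m; v ends 21 m/s.
2–5 s: v starts 21 m/s; Δx = 21·3 + ½·-7·3² = 31.5 m; v ends 0 m/s.
5–10 s: v starts 0 m/s; Δx = 0·5 + ½·-12·5² = -150 m; v ends -60 m/s.
10–16 s: v starts -60 m/s; Δx = -60·6 + ½·2·6² = -324 m; v ends -48 m/s.
x(16) = 3 + Σ Δx = -411.5 m.

-411.5 m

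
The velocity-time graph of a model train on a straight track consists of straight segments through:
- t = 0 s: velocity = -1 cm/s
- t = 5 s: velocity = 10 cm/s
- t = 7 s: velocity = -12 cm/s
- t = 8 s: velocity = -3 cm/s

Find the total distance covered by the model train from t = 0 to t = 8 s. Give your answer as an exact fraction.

Distance (not displacement) is the total path length: add the absolute areas under v-t.
0–5 s: v = 0 at t = 5/11 s; triangle areas 5/22 + 250/11 = 505/22 cm
5–7 s: v = 0 at t = 65/11 s; triangle areas 50/11 + 72/11 = 122/11 cm
7–8 s: |½(-12 + -3)(1)| = 7.5 cm
Total distance = 457/11 cm

457/11 cm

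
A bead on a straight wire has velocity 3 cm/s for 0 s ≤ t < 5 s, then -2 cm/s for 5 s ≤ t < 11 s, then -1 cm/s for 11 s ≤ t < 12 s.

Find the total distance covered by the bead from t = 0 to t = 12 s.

Distance (not displacement) is the total path length: add the absolute areas under v-t.
0–5 s: |3| × 5 = 15 cm
5–11 s: |-2| × 6 = 12 cm
11–12 s: |-1| × 1 = 1 cm
Total distance = 28 cm

28 cm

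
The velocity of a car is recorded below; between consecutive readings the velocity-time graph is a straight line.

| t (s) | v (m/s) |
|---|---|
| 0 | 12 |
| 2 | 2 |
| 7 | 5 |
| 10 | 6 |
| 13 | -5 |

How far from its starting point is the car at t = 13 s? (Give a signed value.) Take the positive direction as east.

Net displacement equals the area under the velocity-time graph (areas below the axis count negative).
0–2 s: ½(12 + 2)(2) = 14 m
2–7 s: ½(2 + 5)(5) = 17.5 m
7–10 s: ½(5 + 6)(3) = 16.5 m
10–13 s: ½(6 + -5)(3) = 1.5 m
Net displacement = 49.5 m

49.5 m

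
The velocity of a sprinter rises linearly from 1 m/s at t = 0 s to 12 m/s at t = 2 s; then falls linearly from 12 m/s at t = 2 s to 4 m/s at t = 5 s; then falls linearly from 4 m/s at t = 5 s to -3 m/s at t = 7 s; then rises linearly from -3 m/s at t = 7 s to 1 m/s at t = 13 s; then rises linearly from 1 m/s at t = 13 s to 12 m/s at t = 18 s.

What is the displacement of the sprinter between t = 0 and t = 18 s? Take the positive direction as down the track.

Displacement is the signed area under the v-t curve.
0–2 s: ½(1 + 12)(2) = 13 m
2–5 s: ½(12 + 4)(3) = 24 m
5–7 s: ½(4 + -3)(2) = 1 m
7–13 s: ½(-3 + 1)(6) = -6 m
13–18 s: ½(1 + 12)(5) = 32.5 m
Net displacement = 64.5 m

64.5 m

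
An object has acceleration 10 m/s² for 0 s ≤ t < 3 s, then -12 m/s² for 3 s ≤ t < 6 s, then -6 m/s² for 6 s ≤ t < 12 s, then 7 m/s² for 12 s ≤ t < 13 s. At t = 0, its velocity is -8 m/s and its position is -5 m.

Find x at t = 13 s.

-210.5 m

On each constant-a segment, Δv = aΔt and Δx = v₀Δt + ½aΔt²; chain segment to segment.
0–3 s: v starts -8 m/s; Δx = -8·3 + ½·10·3² = 21 m; v ends 22 m/s.
3–6 s: v starts 22 m/s; Δx = 22·3 + ½·-12·3² = 12 m; v ends -14 m/s.
6–12 s: v starts -14 m/s; Δx = -14·6 + ½·-6·6² = -192 m; v ends -50 m/s.
12–13 s: v starts -50 m/s; Δx = -50·1 + ½·7·1² = -46.5 m; v ends -43 m/s.
x(13) = -5 + Σ Δx = -210.5 m.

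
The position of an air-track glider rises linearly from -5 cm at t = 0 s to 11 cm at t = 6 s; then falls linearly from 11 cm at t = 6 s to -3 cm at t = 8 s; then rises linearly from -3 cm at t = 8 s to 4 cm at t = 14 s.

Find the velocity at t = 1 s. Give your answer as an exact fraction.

Velocity is the slope of the x-t graph on 0–6 s: (11 − -5)/(6 − 0) = 8/3 cm/s.

8/3 cm/s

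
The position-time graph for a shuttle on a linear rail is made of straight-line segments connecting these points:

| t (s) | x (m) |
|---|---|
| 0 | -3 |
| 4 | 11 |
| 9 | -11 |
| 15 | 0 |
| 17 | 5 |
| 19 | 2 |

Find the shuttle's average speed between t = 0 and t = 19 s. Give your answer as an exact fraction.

Average speed = (total path length)/(elapsed time); on a piecewise-linear x-t graph the path length is Σ|Δx|.
0–4 s: |Δx| = |11 − -3| = 14 m
4–9 s: |Δx| = |-11 − 11| = 22 m
9–15 s: |Δx| = |0 − -11| = 11 m
15–17 s: |Δx| = |5 − 0| = 5 m
17–19 s: |Δx| = |2 − 5| = 3 m
Total path = 55 m; average speed = 55/19 = 55/19 m/s.

55/19 m/s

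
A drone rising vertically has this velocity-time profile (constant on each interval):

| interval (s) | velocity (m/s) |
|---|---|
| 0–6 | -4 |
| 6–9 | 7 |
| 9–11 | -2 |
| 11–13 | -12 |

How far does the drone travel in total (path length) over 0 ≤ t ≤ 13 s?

Total distance travelled is ∫|v| dt — sum the magnitudes of each area piece.
0–6 s: |-4| × 6 = 24 m
6–9 s: |7| × 3 = 21 m
9–11 s: |-2| × 2 = 4 m
11–13 s: |-12| × 2 = 24 m
Total distance = 73 m

73 m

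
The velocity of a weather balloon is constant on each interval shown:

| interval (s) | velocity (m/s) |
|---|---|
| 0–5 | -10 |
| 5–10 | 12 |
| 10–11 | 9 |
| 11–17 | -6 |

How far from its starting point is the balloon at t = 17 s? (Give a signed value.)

Displacement is the signed area under the v-t curve.
0–5 s: -10 × 5 = -50 m
5–10 s: 12 × 5 = 60 m
10–11 s: 9 × 1 = 9 m
11–17 s: -6 × 6 = -36 m
Net displacement = -17 m

-17 m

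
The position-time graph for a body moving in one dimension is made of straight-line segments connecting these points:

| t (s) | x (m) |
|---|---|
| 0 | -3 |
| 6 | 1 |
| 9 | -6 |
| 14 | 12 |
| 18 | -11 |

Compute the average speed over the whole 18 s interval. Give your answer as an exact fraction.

26/9 m/s

Average speed = (total path length)/(elapsed time); on a piecewise-linear x-t graph the path length is Σ|Δx|.
0–6 s: |Δx| = |1 − -3| = 4 m
6–9 s: |Δx| = |-6 − 1| = 7 m
9–14 s: |Δx| = |12 − -6| = 18 m
14–18 s: |Δx| = |-11 − 12| = 23 m
Total path = 52 m; average speed = 52/18 = 26/9 m/s.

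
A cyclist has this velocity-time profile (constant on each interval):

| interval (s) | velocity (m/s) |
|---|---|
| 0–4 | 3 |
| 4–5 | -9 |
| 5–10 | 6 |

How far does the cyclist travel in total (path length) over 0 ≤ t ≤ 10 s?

Total distance travelled is ∫|v| dt — sum the magnitudes of each area piece.
0–4 s: |3| × 4 = 12 m
4–5 s: |-9| × 1 = 9 m
5–10 s: |6| × 5 = 30 m
Total distance = 51 m

51 m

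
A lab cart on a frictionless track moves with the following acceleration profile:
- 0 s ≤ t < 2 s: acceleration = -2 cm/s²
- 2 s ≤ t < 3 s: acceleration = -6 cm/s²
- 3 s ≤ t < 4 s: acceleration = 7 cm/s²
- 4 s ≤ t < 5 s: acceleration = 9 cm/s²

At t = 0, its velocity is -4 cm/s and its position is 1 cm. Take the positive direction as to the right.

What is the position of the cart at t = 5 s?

-35 cm

On each constant-a segment, Δv = aΔt and Δx = v₀Δt + ½aΔt²; chain segment to segment.
0–2 s: v starts -4 cm/s; Δx = -4·2 + ½·-2·2² = -12 cm; v ends -8 cm/s.
2–3 s: v starts -8 cm/s; Δx = -8·1 + ½·-6·1² = -11 cm; v ends -14 cm/s.
3–4 s: v starts -14 cm/s; Δx = -14·1 + ½·7·1² = -10.5 cm; v ends -7 cm/s.
4–5 s: v starts -7 cm/s; Δx = -7·1 + ½·9·1² = -2.5 cm; v ends 2 cm/s.
x(5) = 1 + Σ Δx = -35 cm.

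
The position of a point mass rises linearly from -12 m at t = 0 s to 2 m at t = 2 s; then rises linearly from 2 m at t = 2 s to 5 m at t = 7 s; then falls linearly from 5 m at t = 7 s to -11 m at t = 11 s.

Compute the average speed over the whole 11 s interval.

Average speed = (total path length)/(elapsed time); on a piecewise-linear x-t graph the path length is Σ|Δx|.
0–2 s: |Δx| = |2 − -12| = 14 m
2–7 s: |Δx| = |5 − 2| = 3 m
7–11 s: |Δx| = |-11 − 5| = 16 m
Total path = 33 m; average speed = 33/11 = 3 m/s.

3 m/s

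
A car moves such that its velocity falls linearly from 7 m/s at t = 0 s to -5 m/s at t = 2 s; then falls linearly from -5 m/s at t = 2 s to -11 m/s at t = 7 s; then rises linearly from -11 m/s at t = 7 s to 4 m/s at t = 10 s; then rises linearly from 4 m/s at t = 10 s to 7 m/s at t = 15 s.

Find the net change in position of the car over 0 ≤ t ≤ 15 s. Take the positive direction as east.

-21 m

Displacement is the signed area under the v-t curve.
0–2 s: ½(7 + -5)(2) = 2 m
2–7 s: ½(-5 + -11)(5) = -40 m
7–10 s: ½(-11 + 4)(3) = -10.5 m
10–15 s: ½(4 + 7)(5) = 27.5 m
Net displacement = -21 m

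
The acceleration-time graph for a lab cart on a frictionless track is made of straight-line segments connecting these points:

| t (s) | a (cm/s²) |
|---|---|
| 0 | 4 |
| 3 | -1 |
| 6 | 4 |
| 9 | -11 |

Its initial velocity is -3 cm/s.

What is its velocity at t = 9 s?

-4.5 cm/s

Δv equals the area under the a-t graph; then v = v₀ + Δv.
0–3 s: ½(4 + -1)(3) = 4.5 cm/s
3–6 s: ½(-1 + 4)(3) = 4.5 cm/s
6–9 s: ½(4 + -11)(3) = -10.5 cm/s
Δv = -1.5 cm/s, so v(9) = -3 + (-1.5) = -4.5 cm/s.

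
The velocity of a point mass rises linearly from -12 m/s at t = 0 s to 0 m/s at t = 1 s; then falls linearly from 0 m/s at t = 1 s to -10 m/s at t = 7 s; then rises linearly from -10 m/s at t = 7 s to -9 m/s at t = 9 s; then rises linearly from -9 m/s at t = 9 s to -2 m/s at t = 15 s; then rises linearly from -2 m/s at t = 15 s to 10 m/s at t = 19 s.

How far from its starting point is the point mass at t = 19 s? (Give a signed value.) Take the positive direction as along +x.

-72 m

Net displacement equals the area under the velocity-time graph (areas below the axis count negative).
0–1 s: ½(-12 + 0)(1) = -6 m
1–7 s: ½(0 + -10)(6) = -30 m
7–9 s: ½(-10 + -9)(2) = -19 m
9–15 s: ½(-9 + -2)(6) = -33 m
15–19 s: ½(-2 + 10)(4) = 16 m
Net displacement = -72 m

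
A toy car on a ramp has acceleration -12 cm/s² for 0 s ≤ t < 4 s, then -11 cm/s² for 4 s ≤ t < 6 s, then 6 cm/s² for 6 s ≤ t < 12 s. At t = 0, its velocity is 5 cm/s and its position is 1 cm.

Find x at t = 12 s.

On each constant-a segment, Δv = aΔt and Δx = v₀Δt + ½aΔt²; chain segment to segment.
0–4 s: v starts 5 cm/s; Δx = 5·4 + ½·-12·4² = -76 cm; v ends -43 cm/s.
4–6 s: v starts -43 cm/s; Δx = -43·2 + ½·-11·2² = -108 cm; v ends -65 cm/s.
6–12 s: v starts -65 cm/s; Δx = -65·6 + ½·6·6² = -282 cm; v ends -29 cm/s.
x(12) = 1 + Σ Δx = -465 cm.

-465 cm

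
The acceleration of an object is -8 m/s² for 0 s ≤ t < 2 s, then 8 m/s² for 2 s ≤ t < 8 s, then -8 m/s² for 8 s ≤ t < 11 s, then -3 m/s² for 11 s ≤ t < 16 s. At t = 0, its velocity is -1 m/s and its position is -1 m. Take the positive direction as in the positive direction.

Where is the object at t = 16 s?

On each constant-a segment, Δv = aΔt and Δx = v₀Δt + ½aΔt²; chain segment to segment.
0–2 s: v starts -1 m/s; Δx = -1·2 + ½·-8·2² = -18 m; v ends -17 m/s.
2–8 s: v starts -17 m/s; Δx = -17·6 + ½·8·6² = 42 m; v ends 31 m/s.
8–11 s: v starts 31 m/s; Δx = 31·3 + ½·-8·3² = 57 m; v ends 7 m/s.
11–16 s: v starts 7 m/s; Δx = 7·5 + ½·-3·5² = -2.5 m; v ends -8 m/s.
x(16) = -1 + Σ Δx = 77.5 m.

77.5 m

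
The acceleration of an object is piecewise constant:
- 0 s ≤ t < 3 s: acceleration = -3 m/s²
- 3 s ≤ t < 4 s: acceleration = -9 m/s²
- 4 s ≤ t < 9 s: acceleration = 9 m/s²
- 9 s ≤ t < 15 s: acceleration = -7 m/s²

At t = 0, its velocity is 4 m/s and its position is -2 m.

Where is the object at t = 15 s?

89.5 m

On each constant-a segment, Δv = aΔt and Δx = v₀Δt + ½aΔt²; chain segment to segment.
0–3 s: v starts 4 m/s; Δx = 4·3 + ½·-3·3² = -1.5 m; v ends -5 m/s.
3–4 s: v starts -5 m/s; Δx = -5·1 + ½·-9·1² = -9.5 m; v ends -14 m/s.
4–9 s: v starts -14 m/s; Δx = -14·5 + ½·9·5² = 42.5 m; v ends 31 m/s.
9–15 s: v starts 31 m/s; Δx = 31·6 + ½·-7·6² = 60 m; v ends -11 m/s.
x(15) = -2 + Σ Δx = 89.5 m.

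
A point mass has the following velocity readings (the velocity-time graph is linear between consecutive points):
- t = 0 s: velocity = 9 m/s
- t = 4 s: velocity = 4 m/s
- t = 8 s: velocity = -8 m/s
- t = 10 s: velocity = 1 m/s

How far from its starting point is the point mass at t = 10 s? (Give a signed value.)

11 m

Net displacement equals the area under the velocity-time graph (areas below the axis count negative).
0–4 s: ½(9 + 4)(4) = 26 m
4–8 s: ½(4 + -8)(4) = -8 m
8–10 s: ½(-8 + 1)(2) = -7 m
Net displacement = 11 m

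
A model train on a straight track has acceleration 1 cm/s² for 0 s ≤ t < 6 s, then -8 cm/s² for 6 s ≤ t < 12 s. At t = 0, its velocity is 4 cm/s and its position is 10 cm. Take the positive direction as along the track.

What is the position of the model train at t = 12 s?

-32 cm

On each constant-a segment, Δv = aΔt and Δx = v₀Δt + ½aΔt²; chain segment to segment.
0–6 s: v starts 4 cm/s; Δx = 4·6 + ½·1·6² = 42 cm; v ends 10 cm/s.
6–12 s: v starts 10 cm/s; Δx = 10·6 + ½·-8·6² = -84 cm; v ends -38 cm/s.
x(12) = 10 + Σ Δx = -32 cm.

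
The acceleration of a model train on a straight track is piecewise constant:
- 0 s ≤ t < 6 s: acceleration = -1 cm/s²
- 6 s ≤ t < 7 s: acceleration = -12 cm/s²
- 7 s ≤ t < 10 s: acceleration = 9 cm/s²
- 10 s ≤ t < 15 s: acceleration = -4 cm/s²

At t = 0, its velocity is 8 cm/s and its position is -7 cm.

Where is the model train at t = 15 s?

64.5 cm

On each constant-a segment, Δv = aΔt and Δx = v₀Δt + ½aΔt²; chain segment to segment.
0–6 s: v starts 8 cm/s; Δx = 8·6 + ½·-1·6² = 30 cm; v ends 2 cm/s.
6–7 s: v starts 2 cm/s; Δx = 2·1 + ½·-12·1² = -4 cm; v ends -10 cm/s.
7–10 s: v starts -10 cm/s; Δx = -10·3 + ½·9·3² = 10.5 cm; v ends 17 cm/s.
10–15 s: v starts 17 cm/s; Δx = 17·5 + ½·-4·5² = 35 cm; v ends -3 cm/s.
x(15) = -7 + Σ Δx = 64.5 cm.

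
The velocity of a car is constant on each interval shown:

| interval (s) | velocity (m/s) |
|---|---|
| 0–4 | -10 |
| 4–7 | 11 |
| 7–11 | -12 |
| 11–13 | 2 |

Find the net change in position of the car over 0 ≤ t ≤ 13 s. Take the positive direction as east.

Net displacement equals the area under the velocity-time graph (areas below the axis count negative).
0–4 s: -10 × 4 = -40 m
4–7 s: 11 × 3 = 33 m
7–11 s: -12 × 4 = -48 m
11–13 s: 2 × 2 = 4 m
Net displacement = -51 m

-51 m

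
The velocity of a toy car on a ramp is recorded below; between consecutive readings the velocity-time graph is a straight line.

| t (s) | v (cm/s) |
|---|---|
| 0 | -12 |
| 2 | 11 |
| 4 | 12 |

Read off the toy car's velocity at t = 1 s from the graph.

-0.5 cm/s

On 0–2 s the graph is linear from -12 to 11 cm/s: v(1) = -12 + (11 − -12)·(1 − 0)/(2 − 0) = -0.5 cm/s.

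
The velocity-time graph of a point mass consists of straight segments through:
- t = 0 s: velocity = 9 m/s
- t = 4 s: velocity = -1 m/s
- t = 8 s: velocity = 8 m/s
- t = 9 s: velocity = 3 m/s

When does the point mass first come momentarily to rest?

t = 3.6 s

v changes sign on 0–4 s (from 9 to -1); the graph is linear there, so v = 0 at t = 0 + (-9)·(4 − 0)/(-1 − 9) = 3.6 s.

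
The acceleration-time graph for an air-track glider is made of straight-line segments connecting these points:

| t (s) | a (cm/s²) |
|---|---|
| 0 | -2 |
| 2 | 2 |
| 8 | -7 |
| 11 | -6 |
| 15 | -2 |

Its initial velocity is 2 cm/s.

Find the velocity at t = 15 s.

-48.5 cm/s

Δv equals the area under the a-t graph; then v = v₀ + Δv.
0–2 s: ½(-2 + 2)(2) = 0 cm/s
2–8 s: ½(2 + -7)(6) = -15 cm/s
8–11 s: ½(-7 + -6)(3) = -19.5 cm/s
11–15 s: ½(-6 + -2)(4) = -16 cm/s
Δv = -50.5 cm/s, so v(15) = 2 + (-50.5) = -48.5 cm/s.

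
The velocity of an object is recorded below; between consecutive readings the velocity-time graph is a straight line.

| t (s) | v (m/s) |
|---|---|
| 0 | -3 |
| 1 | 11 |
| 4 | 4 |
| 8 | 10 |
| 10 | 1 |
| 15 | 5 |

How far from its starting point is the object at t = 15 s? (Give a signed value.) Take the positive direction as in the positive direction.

Net displacement equals the area under the velocity-time graph (areas below the axis count negative).
0–1 s: ½(-3 + 11)(1) = 4 m
1–4 s: ½(11 + 4)(3) = 22.5 m
4–8 s: ½(4 + 10)(4) = 28 m
8–10 s: ½(10 + 1)(2) = 11 m
10–15 s: ½(1 + 5)(5) = 15 m
Net displacement = 80.5 m

80.5 m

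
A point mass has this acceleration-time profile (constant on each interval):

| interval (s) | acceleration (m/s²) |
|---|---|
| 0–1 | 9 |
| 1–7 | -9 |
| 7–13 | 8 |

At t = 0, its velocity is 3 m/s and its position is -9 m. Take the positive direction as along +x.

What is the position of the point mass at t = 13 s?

On each constant-a segment, Δv = aΔt and Δx = v₀Δt + ½aΔt²; chain segment to segment.
0–1 s: v starts 3 m/s; Δx = 3·1 + ½·9·1² = 7.5 m; v ends 12 m/s.
1–7 s: v starts 12 m/s; Δx = 12·6 + ½·-9·6² = -90 m; v ends -42 m/s.
7–13 s: v starts -42 m/s; Δx = -42·6 + ½·8·6² = -108 m; v ends 6 m/s.
x(13) = -9 + Σ Δx = -199.5 m.

-199.5 m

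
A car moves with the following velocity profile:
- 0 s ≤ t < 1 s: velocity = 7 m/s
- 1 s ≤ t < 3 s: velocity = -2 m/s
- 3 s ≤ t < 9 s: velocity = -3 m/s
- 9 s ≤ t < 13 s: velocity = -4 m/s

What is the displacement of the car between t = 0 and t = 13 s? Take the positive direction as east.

-31 m

Displacement is the signed area under the v-t curve.
0–1 s: 7 × 1 = 7 m
1–3 s: -2 × 2 = -4 m
3–9 s: -3 × 6 = -18 m
9–13 s: -4 × 4 = -16 m
Net displacement = -31 m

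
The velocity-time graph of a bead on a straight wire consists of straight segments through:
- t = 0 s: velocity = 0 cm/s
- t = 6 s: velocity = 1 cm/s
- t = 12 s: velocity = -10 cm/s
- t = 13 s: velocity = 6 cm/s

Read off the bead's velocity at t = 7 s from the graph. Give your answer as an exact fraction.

On 6–12 s the graph is linear from 1 to -10 cm/s: v(7) = 1 + (-10 − 1)·(7 − 6)/(12 − 6) = -5/6 cm/s.

-5/6 cm/s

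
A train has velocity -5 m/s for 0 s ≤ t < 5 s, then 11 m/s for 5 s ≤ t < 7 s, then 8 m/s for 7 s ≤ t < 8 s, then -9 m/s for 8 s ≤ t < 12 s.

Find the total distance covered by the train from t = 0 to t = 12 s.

Total distance travelled is ∫|v| dt — sum the magnitudes of each area piece.
0–5 s: |-5| × 5 = 25 m
5–7 s: |11| × 2 = 22 m
7–8 s: |8| × 1 = 8 m
8–12 s: |-9| × 4 = 36 m
Total distance = 91 m

91 m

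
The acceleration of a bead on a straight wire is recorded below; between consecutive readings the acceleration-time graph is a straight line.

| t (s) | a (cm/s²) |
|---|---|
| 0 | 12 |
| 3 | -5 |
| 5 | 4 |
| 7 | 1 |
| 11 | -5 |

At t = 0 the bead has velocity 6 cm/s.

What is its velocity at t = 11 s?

Δv equals the area under the a-t graph; then v = v₀ + Δv.
0–3 s: ½(12 + -5)(3) = 10.5 cm/s
3–5 s: ½(-5 + 4)(2) = -1 cm/s
5–7 s: ½(4 + 1)(2) = 5 cm/s
7–11 s: ½(1 + -5)(4) = -8 cm/s
Δv = 6.5 cm/s, so v(11) = 6 + (6.5) = 12.5 cm/s.

12.5 cm/s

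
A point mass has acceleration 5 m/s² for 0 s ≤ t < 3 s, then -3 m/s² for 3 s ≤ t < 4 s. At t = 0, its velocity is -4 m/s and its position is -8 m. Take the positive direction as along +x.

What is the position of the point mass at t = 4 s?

On each constant-a segment, Δv = aΔt and Δx = v₀Δt + ½aΔt²; chain segment to segment.
0–3 s: v starts -4 m/s; Δx = -4·3 + ½·5·3² = 10.5 m; v ends 11 m/s.
3–4 s: v starts 11 m/s; Δx = 11·1 + ½·-3·1² = 9.5 m; v ends 8 m/s.
x(4) = -8 + Σ Δx = 12 m.

12 m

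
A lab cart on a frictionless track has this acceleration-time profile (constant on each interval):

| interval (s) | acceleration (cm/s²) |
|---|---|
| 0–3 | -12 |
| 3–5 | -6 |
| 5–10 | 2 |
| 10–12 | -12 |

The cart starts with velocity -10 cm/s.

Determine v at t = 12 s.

-72 cm/s

Δv equals the area under the a-t graph; then v = v₀ + Δv.
0–3 s: -12 × 3 = -36 cm/s
3–5 s: -6 × 2 = -12 cm/s
5–10 s: 2 × 5 = 10 cm/s
10–12 s: -12 × 2 = -24 cm/s
Δv = -62 cm/s, so v(12) = -10 + (-62) = -72 cm/s.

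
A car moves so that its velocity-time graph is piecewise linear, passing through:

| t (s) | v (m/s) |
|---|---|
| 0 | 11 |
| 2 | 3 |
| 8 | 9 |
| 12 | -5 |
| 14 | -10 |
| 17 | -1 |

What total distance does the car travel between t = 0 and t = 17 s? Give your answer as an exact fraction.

Distance (not displacement) is the total path length: add the absolute areas under v-t.
0–2 s: |½(11 + 3)(2)| = 14 m
2–8 s: |½(3 + 9)(6)| = 36 m
8–12 s: v = 0 at t = 74/7 s; triangle areas 81/7 + 25/7 = 106/7 m
12–14 s: |½(-5 + -10)(2)| = 15 m
14–17 s: |½(-10 + -1)(3)| = 16.5 m
Total distance = 1353/14 m

1353/14 m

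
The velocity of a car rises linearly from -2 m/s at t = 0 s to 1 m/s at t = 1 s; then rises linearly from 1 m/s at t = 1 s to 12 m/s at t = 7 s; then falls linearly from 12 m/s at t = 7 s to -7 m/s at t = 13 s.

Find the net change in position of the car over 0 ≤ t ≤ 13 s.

Displacement is the signed area under the v-t curve.
0–1 s: ½(-2 + 1)(1) = -0.5 m
1–7 s: ½(1 + 12)(6) = 39 m
7–13 s: ½(12 + -7)(6) = 15 m
Net displacement = 53.5 m

53.5 m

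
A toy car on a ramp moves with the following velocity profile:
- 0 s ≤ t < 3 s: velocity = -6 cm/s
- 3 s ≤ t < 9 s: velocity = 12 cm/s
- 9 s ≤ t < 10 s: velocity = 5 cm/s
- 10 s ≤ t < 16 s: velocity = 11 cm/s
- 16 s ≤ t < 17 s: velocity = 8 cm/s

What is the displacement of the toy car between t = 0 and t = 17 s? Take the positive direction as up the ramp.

133 cm

Displacement is the signed area under the v-t curve.
0–3 s: -6 × 3 = -18 cm
3–9 s: 12 × 6 = 72 cm
9–10 s: 5 × 1 = 5 cm
10–16 s: 11 × 6 = 66 cm
16–17 s: 8 × 1 = 8 cm
Net displacement = 133 cm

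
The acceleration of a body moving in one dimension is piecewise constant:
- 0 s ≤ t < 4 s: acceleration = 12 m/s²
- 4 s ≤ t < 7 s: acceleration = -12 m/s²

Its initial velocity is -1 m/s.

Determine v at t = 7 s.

Δv equals the area under the a-t graph; then v = v₀ + Δv.
0–4 s: 12 × 4 = 48 m/s
4–7 s: -12 × 3 = -36 m/s
Δv = 12 m/s, so v(7) = -1 + (12) = 11 m/s.

11 m/s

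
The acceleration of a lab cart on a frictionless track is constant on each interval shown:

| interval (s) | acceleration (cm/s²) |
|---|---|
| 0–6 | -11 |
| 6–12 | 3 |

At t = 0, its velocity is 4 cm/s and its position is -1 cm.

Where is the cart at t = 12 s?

-493 cm

On each constant-a segment, Δv = aΔt and Δx = v₀Δt + ½aΔt²; chain segment to segment.
0–6 s: v starts 4 cm/s; Δx = 4·6 + ½·-11·6² = -174 cm; v ends -62 cm/s.
6–12 s: v starts -62 cm/s; Δx = -62·6 + ½·3·6² = -318 cm; v ends -44 cm/s.
x(12) = -1 + Σ Δx = -493 cm.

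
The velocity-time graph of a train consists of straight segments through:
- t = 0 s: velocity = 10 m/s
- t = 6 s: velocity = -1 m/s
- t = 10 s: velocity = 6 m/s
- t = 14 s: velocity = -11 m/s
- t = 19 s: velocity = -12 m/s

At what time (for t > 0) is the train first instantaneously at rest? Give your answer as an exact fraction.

v changes sign on 0–6 s (from 10 to -1); the graph is linear there, so v = 0 at t = 0 + (-10)·(6 − 0)/(-1 − 10) = 60/11 s.

t = 60/11 s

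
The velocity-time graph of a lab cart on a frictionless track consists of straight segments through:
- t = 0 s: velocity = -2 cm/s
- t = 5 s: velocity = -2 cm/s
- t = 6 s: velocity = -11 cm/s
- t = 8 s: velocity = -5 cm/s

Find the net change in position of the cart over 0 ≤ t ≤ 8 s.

Displacement is the signed area under the v-t curve.
0–5 s: -2 × 5 = -10 cm
5–6 s: ½(-2 + -11)(1) = -6.5 cm
6–8 s: ½(-11 + -5)(2) = -16 cm
Net displacement = -32.5 cm

-32.5 cm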